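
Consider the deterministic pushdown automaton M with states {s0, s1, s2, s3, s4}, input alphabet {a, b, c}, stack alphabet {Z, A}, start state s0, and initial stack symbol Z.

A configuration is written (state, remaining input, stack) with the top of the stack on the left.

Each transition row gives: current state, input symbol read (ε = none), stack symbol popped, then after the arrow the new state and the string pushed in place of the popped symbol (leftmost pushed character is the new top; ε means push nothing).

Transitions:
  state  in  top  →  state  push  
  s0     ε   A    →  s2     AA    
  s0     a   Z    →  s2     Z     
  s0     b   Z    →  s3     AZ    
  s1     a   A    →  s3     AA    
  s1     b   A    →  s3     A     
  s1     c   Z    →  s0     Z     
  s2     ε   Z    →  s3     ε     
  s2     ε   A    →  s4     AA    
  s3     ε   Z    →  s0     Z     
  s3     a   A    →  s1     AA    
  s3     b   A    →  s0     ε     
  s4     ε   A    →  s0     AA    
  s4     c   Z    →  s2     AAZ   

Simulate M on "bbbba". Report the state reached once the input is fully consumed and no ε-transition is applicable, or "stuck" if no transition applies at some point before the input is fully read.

s3

(s0, bbbba, Z) ⊢ (s3, bbba, AZ) ⊢ (s0, bba, Z) ⊢ (s3, ba, AZ) ⊢ (s0, a, Z) ⊢ (s2, ε, Z) ⊢ (s3, ε, ε)
All input consumed; M is in state s3.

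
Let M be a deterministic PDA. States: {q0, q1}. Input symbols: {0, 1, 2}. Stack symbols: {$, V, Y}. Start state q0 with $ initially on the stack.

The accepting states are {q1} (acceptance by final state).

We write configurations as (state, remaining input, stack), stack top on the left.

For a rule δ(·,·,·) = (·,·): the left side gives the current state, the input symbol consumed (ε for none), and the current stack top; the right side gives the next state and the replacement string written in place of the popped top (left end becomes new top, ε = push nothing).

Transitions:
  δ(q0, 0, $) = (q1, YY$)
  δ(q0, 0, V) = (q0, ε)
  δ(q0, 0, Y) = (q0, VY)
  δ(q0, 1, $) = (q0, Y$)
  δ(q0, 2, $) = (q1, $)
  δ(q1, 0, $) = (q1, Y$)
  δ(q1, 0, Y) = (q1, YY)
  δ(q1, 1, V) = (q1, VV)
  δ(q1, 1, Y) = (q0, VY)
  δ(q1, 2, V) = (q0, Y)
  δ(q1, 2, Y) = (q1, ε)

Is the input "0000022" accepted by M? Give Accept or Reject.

(q0, 0000022, $)
  read 0, top $: go to q1, push YY$ → (q1, 000022, YY$)
  read 0, top Y: go to q1, push YY → (q1, 00022, YYY$)
  read 0, top Y: go to q1, push YY → (q1, 0022, YYYY$)
  read 0, top Y: go to q1, push YY → (q1, 022, YYYYY$)
  read 0, top Y: go to q1, push YY → (q1, 22, YYYYYY$)
  read 2, top Y: go to q1, push ε → (q1, 2, YYYYY$)
  read 2, top Y: go to q1, push ε → (q1, ε, YYYY$)
All input consumed; state q1 ∈ F.

Accept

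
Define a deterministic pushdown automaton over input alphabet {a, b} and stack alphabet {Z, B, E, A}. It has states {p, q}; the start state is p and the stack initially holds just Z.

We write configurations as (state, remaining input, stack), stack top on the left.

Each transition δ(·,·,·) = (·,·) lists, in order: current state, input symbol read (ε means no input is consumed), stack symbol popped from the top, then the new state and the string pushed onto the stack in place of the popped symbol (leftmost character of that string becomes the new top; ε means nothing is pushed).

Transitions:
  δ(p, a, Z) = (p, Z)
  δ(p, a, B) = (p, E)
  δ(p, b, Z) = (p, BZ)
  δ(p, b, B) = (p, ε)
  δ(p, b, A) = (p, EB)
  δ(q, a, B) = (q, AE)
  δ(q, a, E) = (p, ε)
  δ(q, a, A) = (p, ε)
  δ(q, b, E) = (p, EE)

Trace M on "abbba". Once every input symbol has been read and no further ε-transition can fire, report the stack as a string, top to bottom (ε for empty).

(p, abbba, Z)
  read a, top Z: go to p, push Z → (p, bbba, Z)
  read b, top Z: go to p, push BZ → (p, bba, BZ)
  read b, top B: go to p, push ε → (p, ba, Z)
  read b, top Z: go to p, push BZ → (p, a, BZ)
  read a, top B: go to p, push E → (p, ε, EZ)
All input consumed in state p with stack EZ.

EZ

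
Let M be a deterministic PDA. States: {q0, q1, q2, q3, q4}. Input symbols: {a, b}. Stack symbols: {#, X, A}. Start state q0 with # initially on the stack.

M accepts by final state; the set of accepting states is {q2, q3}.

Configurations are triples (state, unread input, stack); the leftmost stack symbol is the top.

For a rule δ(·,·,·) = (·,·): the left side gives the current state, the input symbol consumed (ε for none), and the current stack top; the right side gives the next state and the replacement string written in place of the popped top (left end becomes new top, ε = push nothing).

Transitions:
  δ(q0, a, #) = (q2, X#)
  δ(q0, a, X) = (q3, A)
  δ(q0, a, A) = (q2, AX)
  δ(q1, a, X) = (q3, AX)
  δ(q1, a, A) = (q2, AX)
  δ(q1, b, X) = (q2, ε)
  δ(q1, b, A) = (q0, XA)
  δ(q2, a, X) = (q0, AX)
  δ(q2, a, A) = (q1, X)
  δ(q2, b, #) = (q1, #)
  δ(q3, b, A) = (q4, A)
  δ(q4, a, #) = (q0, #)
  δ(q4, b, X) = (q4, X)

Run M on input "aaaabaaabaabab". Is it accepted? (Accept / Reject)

Reject

(q0, aaaabaaabaabab, #)
  read a, top #: go to q2, push X# → (q2, aaabaaabaabab, X#)
  read a, top X: go to q0, push AX → (q0, aabaaabaabab, AX#)
  read a, top A: go to q2, push AX → (q2, abaaabaabab, AXX#)
  read a, top A: go to q1, push X → (q1, baaabaabab, XXX#)
  read b, top X: go to q2, push ε → (q2, aaabaabab, XX#)
  read a, top X: go to q0, push AX → (q0, aabaabab, AXX#)
  read a, top A: go to q2, push AX → (q2, abaabab, AXXX#)
  read a, top A: go to q1, push X → (q1, baabab, XXXX#)
  read b, top X: go to q2, push ε → (q2, aabab, XXX#)
  read a, top X: go to q0, push AX → (q0, abab, AXXX#)
  read a, top A: go to q2, push AX → (q2, bab, AXXXX#)
No transition applies at (q2, bab, AXXXX#); input not fully consumed.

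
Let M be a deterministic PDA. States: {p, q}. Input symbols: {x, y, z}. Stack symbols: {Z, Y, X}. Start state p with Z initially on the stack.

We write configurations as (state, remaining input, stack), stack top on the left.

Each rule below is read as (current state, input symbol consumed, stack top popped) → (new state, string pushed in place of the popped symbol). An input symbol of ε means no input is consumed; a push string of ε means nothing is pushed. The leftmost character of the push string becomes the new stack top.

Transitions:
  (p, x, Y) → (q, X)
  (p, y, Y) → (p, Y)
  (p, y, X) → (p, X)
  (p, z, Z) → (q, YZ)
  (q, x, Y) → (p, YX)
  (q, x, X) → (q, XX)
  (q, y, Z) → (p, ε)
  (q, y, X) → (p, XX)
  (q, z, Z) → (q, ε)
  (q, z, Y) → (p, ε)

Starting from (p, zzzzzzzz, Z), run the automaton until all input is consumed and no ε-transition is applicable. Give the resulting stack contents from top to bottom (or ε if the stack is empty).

Z

(p, zzzzzzzz, Z)
  read z, top Z: go to q, push YZ → (q, zzzzzzz, YZ)
  read z, top Y: go to p, push ε → (p, zzzzzz, Z)
  read z, top Z: go to q, push YZ → (q, zzzzz, YZ)
  read z, top Y: go to p, push ε → (p, zzzz, Z)
  read z, top Z: go to q, push YZ → (q, zzz, YZ)
  read z, top Y: go to p, push ε → (p, zz, Z)
  read z, top Z: go to q, push YZ → (q, z, YZ)
  read z, top Y: go to p, push ε → (p, ε, Z)
All input consumed in state p with stack Z.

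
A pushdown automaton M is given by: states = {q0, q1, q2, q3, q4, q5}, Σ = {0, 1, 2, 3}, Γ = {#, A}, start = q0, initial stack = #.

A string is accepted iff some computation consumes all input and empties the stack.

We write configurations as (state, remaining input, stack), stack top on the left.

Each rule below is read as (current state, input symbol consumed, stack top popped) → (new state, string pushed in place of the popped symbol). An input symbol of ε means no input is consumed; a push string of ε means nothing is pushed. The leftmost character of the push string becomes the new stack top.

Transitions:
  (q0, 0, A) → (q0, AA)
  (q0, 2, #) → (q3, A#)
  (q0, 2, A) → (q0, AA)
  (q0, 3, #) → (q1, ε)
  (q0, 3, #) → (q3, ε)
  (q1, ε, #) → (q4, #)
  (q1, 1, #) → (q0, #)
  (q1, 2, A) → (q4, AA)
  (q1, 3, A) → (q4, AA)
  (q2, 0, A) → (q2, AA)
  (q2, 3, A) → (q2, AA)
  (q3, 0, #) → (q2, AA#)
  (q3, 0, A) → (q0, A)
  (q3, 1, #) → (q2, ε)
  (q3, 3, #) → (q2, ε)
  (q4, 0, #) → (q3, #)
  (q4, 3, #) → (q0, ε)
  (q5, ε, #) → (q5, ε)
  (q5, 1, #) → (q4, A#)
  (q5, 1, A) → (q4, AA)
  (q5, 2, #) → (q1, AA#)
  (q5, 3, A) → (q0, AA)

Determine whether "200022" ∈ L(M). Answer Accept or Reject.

No computation consumes all input and empties the stack.

Reject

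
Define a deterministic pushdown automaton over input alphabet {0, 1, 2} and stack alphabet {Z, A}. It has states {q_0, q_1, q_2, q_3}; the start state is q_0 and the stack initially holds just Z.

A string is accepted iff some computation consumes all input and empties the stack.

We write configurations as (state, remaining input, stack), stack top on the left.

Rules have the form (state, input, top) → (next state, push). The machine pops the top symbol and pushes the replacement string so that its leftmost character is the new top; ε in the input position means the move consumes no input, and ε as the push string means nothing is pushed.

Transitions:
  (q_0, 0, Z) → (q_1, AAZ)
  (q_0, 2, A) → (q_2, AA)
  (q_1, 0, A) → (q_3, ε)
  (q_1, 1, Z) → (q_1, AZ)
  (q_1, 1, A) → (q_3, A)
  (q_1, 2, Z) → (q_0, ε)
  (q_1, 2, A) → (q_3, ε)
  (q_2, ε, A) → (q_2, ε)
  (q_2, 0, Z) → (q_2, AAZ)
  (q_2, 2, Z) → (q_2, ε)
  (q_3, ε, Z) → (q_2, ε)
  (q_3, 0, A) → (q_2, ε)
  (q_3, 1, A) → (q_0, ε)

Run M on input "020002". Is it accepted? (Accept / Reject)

(q_0, 020002, Z)
  read 0, top Z: go to q_1, push AAZ → (q_1, 20002, AAZ)
  read 2, top A: go to q_3, push ε → (q_3, 0002, AZ)
  read 0, top A: go to q_2, push ε → (q_2, 002, Z)
  read 0, top Z: go to q_2, push AAZ → (q_2, 02, AAZ)
  ε-move, top A: go to q_2, push ε → (q_2, 02, AZ)
  ε-move, top A: go to q_2, push ε → (q_2, 02, Z)
  read 0, top Z: go to q_2, push AAZ → (q_2, 2, AAZ)
  ε-move, top A: go to q_2, push ε → (q_2, 2, AZ)
  ε-move, top A: go to q_2, push ε → (q_2, 2, Z)
  read 2, top Z: go to q_2, push ε → (q_2, ε, ε)
All input consumed and the stack is empty.

Accept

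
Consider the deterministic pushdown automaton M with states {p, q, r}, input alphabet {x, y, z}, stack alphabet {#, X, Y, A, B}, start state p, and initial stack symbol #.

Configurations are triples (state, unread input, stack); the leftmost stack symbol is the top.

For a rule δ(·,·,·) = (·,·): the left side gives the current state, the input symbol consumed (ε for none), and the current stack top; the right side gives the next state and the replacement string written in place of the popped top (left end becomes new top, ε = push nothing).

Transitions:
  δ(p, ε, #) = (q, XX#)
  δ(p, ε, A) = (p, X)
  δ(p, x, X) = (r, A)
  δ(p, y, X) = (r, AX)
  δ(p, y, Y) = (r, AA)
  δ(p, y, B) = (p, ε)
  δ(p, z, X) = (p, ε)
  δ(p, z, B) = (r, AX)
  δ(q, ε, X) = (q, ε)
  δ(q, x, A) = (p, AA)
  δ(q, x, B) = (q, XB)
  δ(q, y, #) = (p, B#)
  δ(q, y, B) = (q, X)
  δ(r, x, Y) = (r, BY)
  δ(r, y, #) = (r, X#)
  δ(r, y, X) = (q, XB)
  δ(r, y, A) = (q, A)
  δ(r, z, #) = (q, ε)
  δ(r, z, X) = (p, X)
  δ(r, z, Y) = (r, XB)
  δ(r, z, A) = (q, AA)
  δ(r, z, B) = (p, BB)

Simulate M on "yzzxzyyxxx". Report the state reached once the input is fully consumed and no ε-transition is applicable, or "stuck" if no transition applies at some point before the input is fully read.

stuck

(p, yzzxzyyxxx, #)
  ε-move, top #: go to q, push XX# → (q, yzzxzyyxxx, XX#)
  ε-move, top X: go to q, push ε → (q, yzzxzyyxxx, X#)
  ε-move, top X: go to q, push ε → (q, yzzxzyyxxx, #)
  read y, top #: go to p, push B# → (p, zzxzyyxxx, B#)
  read z, top B: go to r, push AX → (r, zxzyyxxx, AX#)
  read z, top A: go to q, push AA → (q, xzyyxxx, AAX#)
  read x, top A: go to p, push AA → (p, zyyxxx, AAAX#)
  ε-move, top A: go to p, push X → (p, zyyxxx, XAAX#)
  read z, top X: go to p, push ε → (p, yyxxx, AAX#)
  ε-move, top A: go to p, push X → (p, yyxxx, XAX#)
  read y, top X: go to r, push AX → (r, yxxx, AXAX#)
  read y, top A: go to q, push A → (q, xxx, AXAX#)
  read x, top A: go to p, push AA → (p, xx, AAXAX#)
  ε-move, top A: go to p, push X → (p, xx, XAXAX#)
  read x, top X: go to r, push A → (r, x, AAXAX#)
No transition for (r, x, top A); M blocks with input x remaining.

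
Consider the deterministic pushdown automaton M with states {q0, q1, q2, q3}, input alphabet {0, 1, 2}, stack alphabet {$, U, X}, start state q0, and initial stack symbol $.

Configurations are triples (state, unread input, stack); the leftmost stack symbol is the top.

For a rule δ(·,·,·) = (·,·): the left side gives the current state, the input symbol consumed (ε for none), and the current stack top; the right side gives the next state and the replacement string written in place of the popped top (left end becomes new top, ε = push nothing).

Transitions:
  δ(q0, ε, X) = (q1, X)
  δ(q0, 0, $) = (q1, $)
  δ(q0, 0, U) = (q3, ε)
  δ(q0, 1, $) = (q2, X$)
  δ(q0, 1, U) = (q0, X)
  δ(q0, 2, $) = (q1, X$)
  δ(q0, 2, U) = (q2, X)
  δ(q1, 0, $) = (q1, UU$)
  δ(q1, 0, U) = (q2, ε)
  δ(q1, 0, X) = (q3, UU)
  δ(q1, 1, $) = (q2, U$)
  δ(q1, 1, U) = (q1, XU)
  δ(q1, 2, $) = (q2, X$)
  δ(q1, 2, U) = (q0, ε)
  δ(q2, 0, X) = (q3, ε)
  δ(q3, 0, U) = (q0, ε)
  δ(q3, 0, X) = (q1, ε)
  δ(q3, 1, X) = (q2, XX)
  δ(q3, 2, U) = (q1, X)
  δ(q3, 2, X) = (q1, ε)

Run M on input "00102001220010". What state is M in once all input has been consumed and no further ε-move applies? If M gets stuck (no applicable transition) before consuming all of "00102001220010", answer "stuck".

(q0, 00102001220010, $) ⊢ (q1, 0102001220010, $) ⊢ (q1, 102001220010, UU$) ⊢ (q1, 02001220010, XUU$) ⊢ (q3, 2001220010, UUUU$) ⊢ (q1, 001220010, XUUU$) ⊢ (q3, 01220010, UUUUU$) ⊢ (q0, 1220010, UUUU$) ⊢ (q0, 220010, XUUU$) ⊢ (q1, 220010, XUUU$)
No transition for (q1, 2, top X); M blocks with input 220010 remaining.

stuck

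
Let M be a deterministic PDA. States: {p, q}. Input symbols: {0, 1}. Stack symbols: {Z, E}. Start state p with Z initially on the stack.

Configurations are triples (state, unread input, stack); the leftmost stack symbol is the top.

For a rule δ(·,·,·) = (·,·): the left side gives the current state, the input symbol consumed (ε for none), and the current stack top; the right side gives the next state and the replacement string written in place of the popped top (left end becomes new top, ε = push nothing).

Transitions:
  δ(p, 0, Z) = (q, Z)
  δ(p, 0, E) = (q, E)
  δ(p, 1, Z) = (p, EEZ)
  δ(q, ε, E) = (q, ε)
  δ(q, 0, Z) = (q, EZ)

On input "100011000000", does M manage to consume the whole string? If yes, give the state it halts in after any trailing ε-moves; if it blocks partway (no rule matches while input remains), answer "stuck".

(p, 100011000000, Z)
  read 1, top Z: go to p, push EEZ → (p, 00011000000, EEZ)
  read 0, top E: go to q, push E → (q, 0011000000, EEZ)
  ε-move, top E: go to q, push ε → (q, 0011000000, EZ)
  ε-move, top E: go to q, push ε → (q, 0011000000, Z)
  read 0, top Z: go to q, push EZ → (q, 011000000, EZ)
  ε-move, top E: go to q, push ε → (q, 011000000, Z)
  read 0, top Z: go to q, push EZ → (q, 11000000, EZ)
  ε-move, top E: go to q, push ε → (q, 11000000, Z)
No transition for (q, 1, top Z); M blocks with input 11000000 remaining.

stuck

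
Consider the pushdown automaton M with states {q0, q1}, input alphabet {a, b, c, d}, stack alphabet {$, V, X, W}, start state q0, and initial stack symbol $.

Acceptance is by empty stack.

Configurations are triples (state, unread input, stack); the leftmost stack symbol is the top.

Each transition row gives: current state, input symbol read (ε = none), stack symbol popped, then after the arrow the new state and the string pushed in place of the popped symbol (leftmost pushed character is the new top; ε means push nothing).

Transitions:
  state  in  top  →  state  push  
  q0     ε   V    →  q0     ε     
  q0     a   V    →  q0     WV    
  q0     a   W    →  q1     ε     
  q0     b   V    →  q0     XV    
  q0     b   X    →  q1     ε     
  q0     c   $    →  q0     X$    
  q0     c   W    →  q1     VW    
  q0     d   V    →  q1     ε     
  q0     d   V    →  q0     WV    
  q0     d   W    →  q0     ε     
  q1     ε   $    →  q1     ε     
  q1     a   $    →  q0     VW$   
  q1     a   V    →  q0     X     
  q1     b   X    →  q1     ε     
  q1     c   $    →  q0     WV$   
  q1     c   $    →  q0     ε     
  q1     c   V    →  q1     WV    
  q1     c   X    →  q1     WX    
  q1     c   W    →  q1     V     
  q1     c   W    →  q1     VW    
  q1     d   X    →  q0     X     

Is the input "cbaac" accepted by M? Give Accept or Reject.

One accepting computation: (q0, cbaac, $) ⊢ (q0, baac, X$) ⊢ (q1, aac, $) ⊢ (q0, ac, VW$) ⊢ (q0, ac, W$) ⊢ (q1, c, $) ⊢ (q0, ε, ε)
All input consumed and the stack is empty.

Accept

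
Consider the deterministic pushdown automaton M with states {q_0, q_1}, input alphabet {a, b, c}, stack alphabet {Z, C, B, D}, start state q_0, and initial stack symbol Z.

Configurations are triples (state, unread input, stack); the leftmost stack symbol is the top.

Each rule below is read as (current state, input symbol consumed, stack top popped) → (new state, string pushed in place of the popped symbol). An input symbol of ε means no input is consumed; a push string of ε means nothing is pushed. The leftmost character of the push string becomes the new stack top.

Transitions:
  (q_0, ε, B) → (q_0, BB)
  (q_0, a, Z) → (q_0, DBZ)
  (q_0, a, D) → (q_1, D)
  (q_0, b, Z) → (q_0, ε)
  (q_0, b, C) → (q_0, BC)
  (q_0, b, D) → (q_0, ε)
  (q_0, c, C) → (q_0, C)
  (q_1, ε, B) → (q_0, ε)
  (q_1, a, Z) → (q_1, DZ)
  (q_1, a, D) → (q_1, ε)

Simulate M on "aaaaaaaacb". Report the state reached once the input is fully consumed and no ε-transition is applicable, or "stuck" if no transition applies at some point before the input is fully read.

stuck

(q_0, aaaaaaaacb, Z)
  read a, top Z: go to q_0, push DBZ → (q_0, aaaaaaacb, DBZ)
  read a, top D: go to q_1, push D → (q_1, aaaaaacb, DBZ)
  read a, top D: go to q_1, push ε → (q_1, aaaaacb, BZ)
  ε-move, top B: go to q_0, push ε → (q_0, aaaaacb, Z)
  read a, top Z: go to q_0, push DBZ → (q_0, aaaacb, DBZ)
  read a, top D: go to q_1, push D → (q_1, aaacb, DBZ)
  read a, top D: go to q_1, push ε → (q_1, aacb, BZ)
  ε-move, top B: go to q_0, push ε → (q_0, aacb, Z)
  read a, top Z: go to q_0, push DBZ → (q_0, acb, DBZ)
  read a, top D: go to q_1, push D → (q_1, cb, DBZ)
No transition for (q_1, c, top D); M blocks with input cb remaining.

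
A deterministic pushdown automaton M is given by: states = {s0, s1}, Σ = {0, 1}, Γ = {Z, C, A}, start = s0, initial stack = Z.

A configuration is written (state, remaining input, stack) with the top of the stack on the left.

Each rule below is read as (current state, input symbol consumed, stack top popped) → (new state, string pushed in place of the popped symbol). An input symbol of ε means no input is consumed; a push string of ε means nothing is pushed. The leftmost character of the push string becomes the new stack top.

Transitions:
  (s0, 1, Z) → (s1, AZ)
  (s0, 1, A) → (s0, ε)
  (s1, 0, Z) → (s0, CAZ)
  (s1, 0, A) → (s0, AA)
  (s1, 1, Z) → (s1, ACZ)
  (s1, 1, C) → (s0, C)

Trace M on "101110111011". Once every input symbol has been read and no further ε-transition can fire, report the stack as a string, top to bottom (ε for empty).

(s0, 101110111011, Z)
  read 1, top Z: go to s1, push AZ → (s1, 01110111011, AZ)
  read 0, top A: go to s0, push AA → (s0, 1110111011, AAZ)
  read 1, top A: go to s0, push ε → (s0, 110111011, AZ)
  read 1, top A: go to s0, push ε → (s0, 10111011, Z)
  read 1, top Z: go to s1, push AZ → (s1, 0111011, AZ)
  read 0, top A: go to s0, push AA → (s0, 111011, AAZ)
  read 1, top A: go to s0, push ε → (s0, 11011, AZ)
  read 1, top A: go to s0, push ε → (s0, 1011, Z)
  read 1, top Z: go to s1, push AZ → (s1, 011, AZ)
  read 0, top A: go to s0, push AA → (s0, 11, AAZ)
  read 1, top A: go to s0, push ε → (s0, 1, AZ)
  read 1, top A: go to s0, push ε → (s0, ε, Z)
All input consumed in state s0 with stack Z.

Z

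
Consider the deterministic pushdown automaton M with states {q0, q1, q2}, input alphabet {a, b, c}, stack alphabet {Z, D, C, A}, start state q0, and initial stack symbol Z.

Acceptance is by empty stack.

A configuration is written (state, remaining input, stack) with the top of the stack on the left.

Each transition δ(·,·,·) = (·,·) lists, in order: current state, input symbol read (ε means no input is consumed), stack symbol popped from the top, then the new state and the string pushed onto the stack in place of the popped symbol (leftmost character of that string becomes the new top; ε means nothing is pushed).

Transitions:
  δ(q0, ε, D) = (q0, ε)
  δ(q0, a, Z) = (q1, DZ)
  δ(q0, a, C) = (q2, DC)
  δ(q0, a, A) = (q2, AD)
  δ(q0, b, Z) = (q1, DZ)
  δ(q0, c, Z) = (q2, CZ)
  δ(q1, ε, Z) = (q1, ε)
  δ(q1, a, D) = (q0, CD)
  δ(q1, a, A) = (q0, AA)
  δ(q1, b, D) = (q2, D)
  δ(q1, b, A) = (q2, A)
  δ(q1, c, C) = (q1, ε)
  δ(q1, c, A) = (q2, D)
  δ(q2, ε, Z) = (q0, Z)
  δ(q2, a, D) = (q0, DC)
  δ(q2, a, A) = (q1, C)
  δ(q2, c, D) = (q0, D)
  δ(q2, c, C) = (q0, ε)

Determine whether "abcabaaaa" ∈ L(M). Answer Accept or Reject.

Reject

(q0, abcabaaaa, Z)
  read a, top Z: go to q1, push DZ → (q1, bcabaaaa, DZ)
  read b, top D: go to q2, push D → (q2, cabaaaa, DZ)
  read c, top D: go to q0, push D → (q0, abaaaa, DZ)
  ε-move, top D: go to q0, push ε → (q0, abaaaa, Z)
  read a, top Z: go to q1, push DZ → (q1, baaaa, DZ)
  read b, top D: go to q2, push D → (q2, aaaa, DZ)
  read a, top D: go to q0, push DC → (q0, aaa, DCZ)
  ε-move, top D: go to q0, push ε → (q0, aaa, CZ)
  read a, top C: go to q2, push DC → (q2, aa, DCZ)
  read a, top D: go to q0, push DC → (q0, a, DCCZ)
  ε-move, top D: go to q0, push ε → (q0, a, CCZ)
  read a, top C: go to q2, push DC → (q2, ε, DCCZ)
All input consumed; stack is DCCZ, not empty, and no further ε-move applies.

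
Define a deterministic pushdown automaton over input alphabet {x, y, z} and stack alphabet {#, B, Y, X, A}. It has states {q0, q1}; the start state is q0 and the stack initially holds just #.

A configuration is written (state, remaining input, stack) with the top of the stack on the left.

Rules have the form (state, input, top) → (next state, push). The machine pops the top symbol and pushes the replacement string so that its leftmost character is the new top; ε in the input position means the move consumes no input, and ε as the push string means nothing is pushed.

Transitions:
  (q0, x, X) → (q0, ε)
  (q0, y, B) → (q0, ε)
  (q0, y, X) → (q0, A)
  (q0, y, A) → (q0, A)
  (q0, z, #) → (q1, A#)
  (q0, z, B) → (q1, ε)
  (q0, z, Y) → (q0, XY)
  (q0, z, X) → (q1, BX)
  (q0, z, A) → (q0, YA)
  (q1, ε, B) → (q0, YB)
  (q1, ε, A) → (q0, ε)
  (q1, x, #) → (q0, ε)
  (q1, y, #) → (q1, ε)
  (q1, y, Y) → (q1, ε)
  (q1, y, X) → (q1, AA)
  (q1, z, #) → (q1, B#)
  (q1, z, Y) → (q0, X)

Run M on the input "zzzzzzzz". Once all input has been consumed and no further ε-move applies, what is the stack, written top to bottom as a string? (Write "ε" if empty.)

(q0, zzzzzzzz, #)
  read z, top #: go to q1, push A# → (q1, zzzzzzz, A#)
  ε-move, top A: go to q0, push ε → (q0, zzzzzzz, #)
  read z, top #: go to q1, push A# → (q1, zzzzzz, A#)
  ε-move, top A: go to q0, push ε → (q0, zzzzzz, #)
  read z, top #: go to q1, push A# → (q1, zzzzz, A#)
  ε-move, top A: go to q0, push ε → (q0, zzzzz, #)
  read z, top #: go to q1, push A# → (q1, zzzz, A#)
  ε-move, top A: go to q0, push ε → (q0, zzzz, #)
  read z, top #: go to q1, push A# → (q1, zzz, A#)
  ε-move, top A: go to q0, push ε → (q0, zzz, #)
  read z, top #: go to q1, push A# → (q1, zz, A#)
  ε-move, top A: go to q0, push ε → (q0, zz, #)
  read z, top #: go to q1, push A# → (q1, z, A#)
  ε-move, top A: go to q0, push ε → (q0, z, #)
  read z, top #: go to q1, push A# → (q1, ε, A#)
  ε-move, top A: go to q0, push ε → (q0, ε, #)
All input consumed in state q0 with stack #.

#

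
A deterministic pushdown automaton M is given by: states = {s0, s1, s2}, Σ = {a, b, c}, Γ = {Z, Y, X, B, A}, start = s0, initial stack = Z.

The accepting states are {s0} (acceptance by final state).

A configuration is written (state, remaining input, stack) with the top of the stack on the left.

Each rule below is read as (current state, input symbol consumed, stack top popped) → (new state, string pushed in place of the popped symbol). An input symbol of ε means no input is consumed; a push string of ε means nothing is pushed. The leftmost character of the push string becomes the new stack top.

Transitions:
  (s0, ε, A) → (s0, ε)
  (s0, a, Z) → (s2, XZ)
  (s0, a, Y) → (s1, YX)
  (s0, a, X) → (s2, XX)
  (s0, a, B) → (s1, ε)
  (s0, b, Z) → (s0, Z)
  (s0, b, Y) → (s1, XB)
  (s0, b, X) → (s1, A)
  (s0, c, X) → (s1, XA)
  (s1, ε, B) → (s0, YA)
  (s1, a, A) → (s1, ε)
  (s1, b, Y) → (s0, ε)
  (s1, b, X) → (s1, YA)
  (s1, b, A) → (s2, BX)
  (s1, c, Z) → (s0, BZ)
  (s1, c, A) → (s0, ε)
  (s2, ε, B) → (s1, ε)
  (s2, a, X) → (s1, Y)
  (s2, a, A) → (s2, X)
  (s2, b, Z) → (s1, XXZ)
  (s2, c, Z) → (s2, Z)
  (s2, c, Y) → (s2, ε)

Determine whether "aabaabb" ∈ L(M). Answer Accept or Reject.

Accept

(s0, aabaabb, Z)
  read a, top Z: go to s2, push XZ → (s2, abaabb, XZ)
  read a, top X: go to s1, push Y → (s1, baabb, YZ)
  read b, top Y: go to s0, push ε → (s0, aabb, Z)
  read a, top Z: go to s2, push XZ → (s2, abb, XZ)
  read a, top X: go to s1, push Y → (s1, bb, YZ)
  read b, top Y: go to s0, push ε → (s0, b, Z)
  read b, top Z: go to s0, push Z → (s0, ε, Z)
All input consumed; state s0 ∈ F.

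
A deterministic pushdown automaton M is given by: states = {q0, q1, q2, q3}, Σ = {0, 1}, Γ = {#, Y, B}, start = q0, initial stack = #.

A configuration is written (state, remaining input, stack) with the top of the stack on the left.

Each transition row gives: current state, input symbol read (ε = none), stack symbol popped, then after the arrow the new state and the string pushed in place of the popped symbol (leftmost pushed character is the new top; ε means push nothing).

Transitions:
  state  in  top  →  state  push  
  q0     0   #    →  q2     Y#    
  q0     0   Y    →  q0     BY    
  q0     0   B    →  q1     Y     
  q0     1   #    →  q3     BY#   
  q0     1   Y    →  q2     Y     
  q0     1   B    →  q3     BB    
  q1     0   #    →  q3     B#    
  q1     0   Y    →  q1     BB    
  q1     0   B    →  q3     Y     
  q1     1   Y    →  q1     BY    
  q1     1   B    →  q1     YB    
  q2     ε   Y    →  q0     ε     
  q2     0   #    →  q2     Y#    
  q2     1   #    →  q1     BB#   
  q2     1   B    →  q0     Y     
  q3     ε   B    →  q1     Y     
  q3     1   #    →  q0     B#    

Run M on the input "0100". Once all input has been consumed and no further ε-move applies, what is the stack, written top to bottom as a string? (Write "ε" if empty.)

(q0, 0100, #)
  read 0, top #: go to q2, push Y# → (q2, 100, Y#)
  ε-move, top Y: go to q0, push ε → (q0, 100, #)
  read 1, top #: go to q3, push BY# → (q3, 00, BY#)
  ε-move, top B: go to q1, push Y → (q1, 00, YY#)
  read 0, top Y: go to q1, push BB → (q1, 0, BBY#)
  read 0, top B: go to q3, push Y → (q3, ε, YBY#)
All input consumed in state q3 with stack YBY#.

YBY#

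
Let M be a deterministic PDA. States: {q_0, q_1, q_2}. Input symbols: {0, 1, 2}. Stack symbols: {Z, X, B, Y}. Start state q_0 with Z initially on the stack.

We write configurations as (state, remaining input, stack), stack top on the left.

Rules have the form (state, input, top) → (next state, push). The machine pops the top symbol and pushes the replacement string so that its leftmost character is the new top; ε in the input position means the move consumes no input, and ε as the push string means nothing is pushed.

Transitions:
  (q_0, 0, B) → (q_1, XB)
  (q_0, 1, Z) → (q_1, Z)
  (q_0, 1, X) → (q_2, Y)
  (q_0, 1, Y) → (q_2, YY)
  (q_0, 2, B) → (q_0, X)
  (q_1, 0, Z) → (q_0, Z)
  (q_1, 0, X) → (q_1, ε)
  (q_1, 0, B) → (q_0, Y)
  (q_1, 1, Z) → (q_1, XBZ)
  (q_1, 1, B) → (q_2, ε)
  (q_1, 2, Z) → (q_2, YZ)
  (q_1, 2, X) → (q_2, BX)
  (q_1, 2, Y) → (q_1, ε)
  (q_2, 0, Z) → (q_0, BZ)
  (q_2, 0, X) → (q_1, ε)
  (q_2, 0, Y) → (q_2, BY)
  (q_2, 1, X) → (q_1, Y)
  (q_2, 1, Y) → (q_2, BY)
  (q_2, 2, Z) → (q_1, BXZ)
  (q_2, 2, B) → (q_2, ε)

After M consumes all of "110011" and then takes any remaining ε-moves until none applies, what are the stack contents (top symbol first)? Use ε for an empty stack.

BYYZ

(q_0, 110011, Z)
  read 1, top Z: go to q_1, push Z → (q_1, 10011, Z)
  read 1, top Z: go to q_1, push XBZ → (q_1, 0011, XBZ)
  read 0, top X: go to q_1, push ε → (q_1, 011, BZ)
  read 0, top B: go to q_0, push Y → (q_0, 11, YZ)
  read 1, top Y: go to q_2, push YY → (q_2, 1, YYZ)
  read 1, top Y: go to q_2, push BY → (q_2, ε, BYYZ)
All input consumed in state q_2 with stack BYYZ.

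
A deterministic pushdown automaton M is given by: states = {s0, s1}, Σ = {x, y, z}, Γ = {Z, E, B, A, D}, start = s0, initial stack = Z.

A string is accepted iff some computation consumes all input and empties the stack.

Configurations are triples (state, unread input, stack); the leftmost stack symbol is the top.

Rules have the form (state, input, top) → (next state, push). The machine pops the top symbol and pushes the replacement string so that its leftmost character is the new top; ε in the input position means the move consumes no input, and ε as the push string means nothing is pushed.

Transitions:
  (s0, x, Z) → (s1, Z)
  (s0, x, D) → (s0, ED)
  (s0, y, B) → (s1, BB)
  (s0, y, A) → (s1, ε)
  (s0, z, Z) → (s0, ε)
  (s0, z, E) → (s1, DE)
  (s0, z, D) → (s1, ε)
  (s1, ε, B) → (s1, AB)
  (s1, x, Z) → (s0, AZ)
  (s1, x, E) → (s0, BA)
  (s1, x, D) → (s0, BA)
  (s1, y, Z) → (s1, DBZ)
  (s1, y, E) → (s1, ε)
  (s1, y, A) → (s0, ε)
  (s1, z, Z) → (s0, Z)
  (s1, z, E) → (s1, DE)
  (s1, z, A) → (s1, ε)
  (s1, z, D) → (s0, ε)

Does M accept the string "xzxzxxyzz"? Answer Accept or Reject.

(s0, xzxzxxyzz, Z) ⊢ (s1, zxzxxyzz, Z) ⊢ (s0, xzxxyzz, Z) ⊢ (s1, zxxyzz, Z) ⊢ (s0, xxyzz, Z) ⊢ (s1, xyzz, Z) ⊢ (s0, yzz, AZ) ⊢ (s1, zz, Z) ⊢ (s0, z, Z) ⊢ (s0, ε, ε)
All input consumed and the stack is empty.

Accept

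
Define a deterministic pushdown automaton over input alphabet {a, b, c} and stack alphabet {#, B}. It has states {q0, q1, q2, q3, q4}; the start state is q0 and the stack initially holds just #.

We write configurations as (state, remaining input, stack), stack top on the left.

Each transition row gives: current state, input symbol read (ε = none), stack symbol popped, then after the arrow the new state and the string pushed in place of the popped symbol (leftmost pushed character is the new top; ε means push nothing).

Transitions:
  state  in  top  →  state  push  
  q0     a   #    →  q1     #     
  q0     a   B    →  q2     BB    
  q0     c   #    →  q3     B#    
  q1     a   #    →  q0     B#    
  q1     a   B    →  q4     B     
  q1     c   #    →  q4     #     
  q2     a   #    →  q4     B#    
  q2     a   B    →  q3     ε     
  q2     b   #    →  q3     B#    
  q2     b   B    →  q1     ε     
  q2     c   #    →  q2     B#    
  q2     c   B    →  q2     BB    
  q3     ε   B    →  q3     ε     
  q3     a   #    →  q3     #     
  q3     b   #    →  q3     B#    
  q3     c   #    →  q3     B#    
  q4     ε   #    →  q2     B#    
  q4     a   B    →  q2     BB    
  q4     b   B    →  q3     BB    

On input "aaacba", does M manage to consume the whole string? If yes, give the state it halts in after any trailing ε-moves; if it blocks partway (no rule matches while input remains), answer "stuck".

(q0, aaacba, #) ⊢ (q1, aacba, #) ⊢ (q0, acba, B#) ⊢ (q2, cba, BB#) ⊢ (q2, ba, BBB#) ⊢ (q1, a, BB#) ⊢ (q4, ε, BB#)
All input consumed; M is in state q4.

q4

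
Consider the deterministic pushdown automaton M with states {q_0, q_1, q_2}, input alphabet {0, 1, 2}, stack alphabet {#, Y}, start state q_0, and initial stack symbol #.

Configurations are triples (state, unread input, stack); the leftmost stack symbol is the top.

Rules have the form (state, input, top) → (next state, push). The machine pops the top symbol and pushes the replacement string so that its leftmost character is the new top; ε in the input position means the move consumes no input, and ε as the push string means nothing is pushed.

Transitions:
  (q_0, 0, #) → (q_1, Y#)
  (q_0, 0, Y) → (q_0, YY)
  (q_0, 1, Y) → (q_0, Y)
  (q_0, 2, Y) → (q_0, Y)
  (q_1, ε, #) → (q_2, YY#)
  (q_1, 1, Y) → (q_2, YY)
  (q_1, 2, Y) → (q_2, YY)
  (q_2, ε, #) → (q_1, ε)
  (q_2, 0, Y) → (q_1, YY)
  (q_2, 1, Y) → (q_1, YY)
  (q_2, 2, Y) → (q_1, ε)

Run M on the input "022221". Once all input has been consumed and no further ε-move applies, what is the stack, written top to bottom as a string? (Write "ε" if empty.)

YY#

(q_0, 022221, #) ⊢ (q_1, 22221, Y#) ⊢ (q_2, 2221, YY#) ⊢ (q_1, 221, Y#) ⊢ (q_2, 21, YY#) ⊢ (q_1, 1, Y#) ⊢ (q_2, ε, YY#)
All input consumed in state q_2 with stack YY#.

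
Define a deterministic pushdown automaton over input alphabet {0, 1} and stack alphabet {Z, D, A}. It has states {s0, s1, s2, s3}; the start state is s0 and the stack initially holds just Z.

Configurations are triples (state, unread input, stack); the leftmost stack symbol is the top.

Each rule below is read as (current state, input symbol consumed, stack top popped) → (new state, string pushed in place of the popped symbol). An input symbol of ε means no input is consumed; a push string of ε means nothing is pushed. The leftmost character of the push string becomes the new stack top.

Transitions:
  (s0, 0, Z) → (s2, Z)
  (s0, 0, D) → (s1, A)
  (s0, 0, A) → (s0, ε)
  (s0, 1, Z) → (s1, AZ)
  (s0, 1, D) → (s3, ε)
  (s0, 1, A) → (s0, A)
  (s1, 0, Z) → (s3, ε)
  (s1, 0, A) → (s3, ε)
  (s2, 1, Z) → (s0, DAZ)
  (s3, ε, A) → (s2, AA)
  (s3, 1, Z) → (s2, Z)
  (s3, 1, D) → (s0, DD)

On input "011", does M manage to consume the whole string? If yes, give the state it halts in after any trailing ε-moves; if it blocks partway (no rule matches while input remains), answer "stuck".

(s0, 011, Z) ⊢ (s2, 11, Z) ⊢ (s0, 1, DAZ) ⊢ (s3, ε, AZ) ⊢ (s2, ε, AAZ)
All input consumed; M is in state s2.

s2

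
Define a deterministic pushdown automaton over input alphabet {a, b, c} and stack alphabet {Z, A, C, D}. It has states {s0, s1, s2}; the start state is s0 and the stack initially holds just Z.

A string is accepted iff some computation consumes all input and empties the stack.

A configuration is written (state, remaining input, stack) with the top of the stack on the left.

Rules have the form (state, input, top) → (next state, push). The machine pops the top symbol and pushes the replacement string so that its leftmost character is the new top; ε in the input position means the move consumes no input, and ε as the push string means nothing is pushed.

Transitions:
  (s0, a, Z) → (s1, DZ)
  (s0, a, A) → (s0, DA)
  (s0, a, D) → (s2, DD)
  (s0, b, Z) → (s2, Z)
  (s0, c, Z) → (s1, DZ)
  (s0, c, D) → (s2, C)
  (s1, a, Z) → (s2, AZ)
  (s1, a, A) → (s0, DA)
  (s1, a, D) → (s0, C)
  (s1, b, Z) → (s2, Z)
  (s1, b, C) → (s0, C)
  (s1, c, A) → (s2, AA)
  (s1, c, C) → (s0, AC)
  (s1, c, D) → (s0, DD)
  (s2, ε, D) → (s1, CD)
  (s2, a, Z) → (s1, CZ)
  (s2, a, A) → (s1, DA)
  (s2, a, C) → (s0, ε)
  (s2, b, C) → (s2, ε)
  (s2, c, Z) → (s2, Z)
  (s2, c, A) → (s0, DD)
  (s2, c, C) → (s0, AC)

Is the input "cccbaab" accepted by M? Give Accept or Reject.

Reject

(s0, cccbaab, Z)
  read c, top Z: go to s1, push DZ → (s1, ccbaab, DZ)
  read c, top D: go to s0, push DD → (s0, cbaab, DDZ)
  read c, top D: go to s2, push C → (s2, baab, CDZ)
  read b, top C: go to s2, push ε → (s2, aab, DZ)
  ε-move, top D: go to s1, push CD → (s1, aab, CDZ)
No transition applies at (s1, aab, CDZ); input not fully consumed.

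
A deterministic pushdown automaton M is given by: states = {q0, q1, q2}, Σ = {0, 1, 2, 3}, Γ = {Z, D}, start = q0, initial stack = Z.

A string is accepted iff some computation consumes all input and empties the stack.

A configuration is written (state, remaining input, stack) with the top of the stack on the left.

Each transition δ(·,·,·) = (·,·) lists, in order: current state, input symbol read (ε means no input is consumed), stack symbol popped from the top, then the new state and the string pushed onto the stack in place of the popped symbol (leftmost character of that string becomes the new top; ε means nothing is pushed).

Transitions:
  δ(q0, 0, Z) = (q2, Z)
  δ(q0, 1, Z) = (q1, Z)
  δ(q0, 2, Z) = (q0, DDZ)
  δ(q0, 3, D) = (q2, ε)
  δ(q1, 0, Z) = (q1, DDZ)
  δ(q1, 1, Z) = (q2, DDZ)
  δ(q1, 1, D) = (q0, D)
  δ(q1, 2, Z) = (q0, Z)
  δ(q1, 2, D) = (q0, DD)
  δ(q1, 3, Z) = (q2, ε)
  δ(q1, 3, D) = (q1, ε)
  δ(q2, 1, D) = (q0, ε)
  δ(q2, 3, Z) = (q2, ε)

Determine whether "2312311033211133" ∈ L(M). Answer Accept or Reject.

Accept

(q0, 2312311033211133, Z) ⊢ (q0, 312311033211133, DDZ) ⊢ (q2, 12311033211133, DZ) ⊢ (q0, 2311033211133, Z) ⊢ (q0, 311033211133, DDZ) ⊢ (q2, 11033211133, DZ) ⊢ (q0, 1033211133, Z) ⊢ (q1, 033211133, Z) ⊢ (q1, 33211133, DDZ) ⊢ (q1, 3211133, DZ) ⊢ (q1, 211133, Z) ⊢ (q0, 11133, Z) ⊢ (q1, 1133, Z) ⊢ (q2, 133, DDZ) ⊢ (q0, 33, DZ) ⊢ (q2, 3, Z) ⊢ (q2, ε, ε)
All input consumed and the stack is empty.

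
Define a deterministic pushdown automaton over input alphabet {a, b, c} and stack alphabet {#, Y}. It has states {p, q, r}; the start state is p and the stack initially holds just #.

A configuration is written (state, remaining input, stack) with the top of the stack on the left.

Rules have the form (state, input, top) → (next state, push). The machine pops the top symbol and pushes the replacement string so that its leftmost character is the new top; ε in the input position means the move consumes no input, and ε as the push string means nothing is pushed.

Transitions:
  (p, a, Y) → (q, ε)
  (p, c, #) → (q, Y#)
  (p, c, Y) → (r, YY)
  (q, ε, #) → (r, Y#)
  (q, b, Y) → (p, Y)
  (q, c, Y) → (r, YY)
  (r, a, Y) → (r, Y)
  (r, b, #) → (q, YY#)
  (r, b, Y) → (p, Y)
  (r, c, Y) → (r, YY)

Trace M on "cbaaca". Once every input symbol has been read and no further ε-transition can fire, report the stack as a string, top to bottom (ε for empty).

(p, cbaaca, #)
  read c, top #: go to q, push Y# → (q, baaca, Y#)
  read b, top Y: go to p, push Y → (p, aaca, Y#)
  read a, top Y: go to q, push ε → (q, aca, #)
  ε-move, top #: go to r, push Y# → (r, aca, Y#)
  read a, top Y: go to r, push Y → (r, ca, Y#)
  read c, top Y: go to r, push YY → (r, a, YY#)
  read a, top Y: go to r, push Y → (r, ε, YY#)
All input consumed in state r with stack YY#.

YY#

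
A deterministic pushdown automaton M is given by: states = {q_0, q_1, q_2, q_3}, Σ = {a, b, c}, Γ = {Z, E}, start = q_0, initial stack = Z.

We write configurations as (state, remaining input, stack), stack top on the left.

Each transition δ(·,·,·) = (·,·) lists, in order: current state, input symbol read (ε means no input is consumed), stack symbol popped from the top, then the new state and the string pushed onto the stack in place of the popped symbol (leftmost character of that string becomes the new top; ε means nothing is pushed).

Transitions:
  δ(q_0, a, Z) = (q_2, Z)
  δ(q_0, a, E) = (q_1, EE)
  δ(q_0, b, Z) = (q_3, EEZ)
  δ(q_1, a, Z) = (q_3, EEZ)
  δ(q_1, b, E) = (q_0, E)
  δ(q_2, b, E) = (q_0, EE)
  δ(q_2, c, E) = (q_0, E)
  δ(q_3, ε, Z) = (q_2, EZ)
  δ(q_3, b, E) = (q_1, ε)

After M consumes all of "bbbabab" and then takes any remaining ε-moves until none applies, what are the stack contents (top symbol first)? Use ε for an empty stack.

EEEZ

(q_0, bbbabab, Z)
  read b, top Z: go to q_3, push EEZ → (q_3, bbabab, EEZ)
  read b, top E: go to q_1, push ε → (q_1, babab, EZ)
  read b, top E: go to q_0, push E → (q_0, abab, EZ)
  read a, top E: go to q_1, push EE → (q_1, bab, EEZ)
  read b, top E: go to q_0, push E → (q_0, ab, EEZ)
  read a, top E: go to q_1, push EE → (q_1, b, EEEZ)
  read b, top E: go to q_0, push E → (q_0, ε, EEEZ)
All input consumed in state q_0 with stack EEEZ.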